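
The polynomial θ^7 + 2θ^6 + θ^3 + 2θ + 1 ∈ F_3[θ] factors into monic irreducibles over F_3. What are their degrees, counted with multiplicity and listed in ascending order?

7

Write f(θ) = θ^7 + 2θ^6 + θ^3 + 2θ + 1.
Roots in F_3: f(0) = 1; f(1) = 1; f(2) = 2.
Complete factorization: f(θ) = (θ^7 + 2θ^6 + θ^3 + 2θ + 1).
Factor degrees with multiplicity: 7 = 7.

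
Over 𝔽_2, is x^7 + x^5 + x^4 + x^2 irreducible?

No

Write f(x) = x^7 + x^5 + x^4 + x^2.
Check for roots in 𝔽_2: f(0) = 0 → root; f(1) = 0 → root.
f(0) = 0, so (x) divides f(x); f is reducible.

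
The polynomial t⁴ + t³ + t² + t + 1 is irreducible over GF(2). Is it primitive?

Write f(t) = t⁴ + t³ + t² + t + 1.
|GF(2^4)^×| = 2^4 − 1 = 15. Prime factorization: 15 = 3·5.
f is primitive ⇔ t has order 15 in GF(2)[t]/(f), i.e. t^(15/q) ≠ 1 for each prime q | 15.
t^(5) mod f = 1
t^(3) mod f = t³.
Since t^(5) = 1, the order of t divides 5 < 15; not primitive.

No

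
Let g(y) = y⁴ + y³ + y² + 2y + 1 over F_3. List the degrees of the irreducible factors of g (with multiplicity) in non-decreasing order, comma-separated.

1, 1, 2

Roots in F_3: g(0) = 1; g(1) = 0 → root; g(2) = 0 → root.
Linear factors from roots: (y + 2), (y + 1).
Complete factorization: g(y) = (y + 1)·(y + 2)·(y² + y + 2).
Factor degrees with multiplicity: 1 + 1 + 2 = 4.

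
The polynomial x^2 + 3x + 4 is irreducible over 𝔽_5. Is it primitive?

No

Write f(x) = x^2 + 3x + 4.
|GF(5^2)^×| = 5^2 − 1 = 24. Prime factorization: 24 = 2^3·3.
f is primitive ⇔ x has order 24 in GF(5)[x]/(f), i.e. x^(24/q) ≠ 1 for each prime q | 24.
x^(12) mod f = 1
x^(8) mod f = 3x + 4.
Since x^(12) = 1, the order of x divides 12 < 24; not primitive.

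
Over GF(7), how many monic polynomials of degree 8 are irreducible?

The number of monic irreducibles of degree 8 over GF(7) is (1/8)·Σ_{d∣8} μ(8/d) 7^d.
Divisors of 8: 1, 2, 4, 8; μ(8/d) for each: 0, 0, -1, 1.
Σ = − 7^4 + 7^8 = 5762400.
N = 5762400/8 = 720300.

720300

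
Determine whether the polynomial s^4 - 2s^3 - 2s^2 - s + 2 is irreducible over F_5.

Yes

Write g(s) = s^4 - 2s^3 - 2s^2 - s + 2.
Check for roots in F_5: g(0) = 2; g(1) = 3; g(2) = 2; g(3) = 3; g(4) = 4.
No roots, so no linear factors.
Degree-2 irreducible divisors: test the 10 monic irreducibles of degree 2 over GF(5).
None of them divide g (all give nonzero remainder).
No irreducible factor of degree ≤ 2 exists, so g is irreducible over GF(5).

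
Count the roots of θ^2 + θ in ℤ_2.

Write P(θ) = θ^2 + θ.
Evaluate at each of the 2 elements of ℤ_2:
P(0) = 0 → root; P(1) = 0 → root.
Roots: {0, 1}.

2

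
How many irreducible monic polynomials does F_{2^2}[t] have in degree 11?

By the necklace-counting formula, N_4(11) = (1/11) Σ_{d|11} μ(11/d)·4^d.
Divisors of 11: 1, 11; μ(11/d) for each: -1, 1.
Σ = − 4^1 + 4^11 = 4194300.
N = 4194300/11 = 381300.

381300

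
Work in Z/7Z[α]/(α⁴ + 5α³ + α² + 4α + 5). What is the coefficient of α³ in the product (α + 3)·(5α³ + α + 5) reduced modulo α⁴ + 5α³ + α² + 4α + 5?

Multiply in Z/7Z[α]: (α + 3)·(5α³ + α + 5) = 5α⁴ + α³ + α² + α + 1.
Reduce using α⁴ ≡ 2α³ + 6α² + 3α + 2 (mod α⁴ + 5α³ + α² + 4α + 5).
Reduced: 4α³ + 3α² + 2α + 4.

4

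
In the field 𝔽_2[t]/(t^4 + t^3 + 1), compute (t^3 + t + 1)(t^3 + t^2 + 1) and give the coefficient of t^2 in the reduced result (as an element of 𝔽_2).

Multiply in 𝔽_2[t]: (t^3 + t + 1)·(t^3 + t^2 + 1) = t^6 + t^5 + t^4 + t^3 + t^2 + t + 1.
Reduce using t^4 ≡ t^3 + 1 (mod t^4 + t^3 + 1).
Reduced: t.

0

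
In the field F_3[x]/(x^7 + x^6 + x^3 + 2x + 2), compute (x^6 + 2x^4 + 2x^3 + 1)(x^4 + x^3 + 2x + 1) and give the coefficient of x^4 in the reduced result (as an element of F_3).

0

Multiply in F_3[x]: (x^6 + 2x^4 + 2x^3 + 1)·(x^4 + x^3 + 2x + 1) = x^10 + x^9 + 2x^8 + x^5 + x^4 + 2x + 1.
Reduce using x^7 ≡ 2x^6 + 2x^3 + x + 1 (mod x^7 + x^6 + x^3 + 2x + 2).
Reduced: x^6 + x^5 + 2x^2 + 2x + 2.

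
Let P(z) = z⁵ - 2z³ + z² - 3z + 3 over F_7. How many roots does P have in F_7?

Evaluate at each of the 7 elements of F_7:
P(0) = 3; P(1) = 0 → root; P(2) = 3; P(3) = 3; P(4) = 0 → root; P(5) = 4; P(6) = 1.
Roots: {1, 4}.

2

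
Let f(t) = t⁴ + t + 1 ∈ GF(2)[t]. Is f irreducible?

Yes

Check for roots in GF(2): f(0) = 1; f(1) = 1.
No roots, so no linear factors.
Monic irreducibles of degree 2 over GF(2): t² + t + 1.
None of them divide f (all give nonzero remainder).
No irreducible factor of degree ≤ 2 exists, so f is irreducible over GF(2).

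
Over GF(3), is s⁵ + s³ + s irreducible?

No

Write m(s) = s⁵ + s³ + s.
Check for roots in GF(3): m(0) = 0 → root; m(1) = 0 → root; m(2) = 0 → root.
m(0) = 0, so (s) divides m(s); m is reducible.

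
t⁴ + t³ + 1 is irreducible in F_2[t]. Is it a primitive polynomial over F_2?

Yes

Write f(t) = t⁴ + t³ + 1.
|GF(2^4)^×| = 2^4 − 1 = 15. Prime factorization: 15 = 3·5.
f is primitive ⇔ t has order 15 in GF(2)[t]/(f), i.e. t^(15/q) ≠ 1 for each prime q | 15.
t^(5) mod f = t³ + t + 1.
t^(3) mod f = t³.
None equal 1, so t has full order 15; f is primitive.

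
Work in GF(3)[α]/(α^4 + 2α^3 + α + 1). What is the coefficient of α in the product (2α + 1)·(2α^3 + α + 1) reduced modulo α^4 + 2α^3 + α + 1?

2

Multiply in GF(3)[α]: (2α + 1)·(2α^3 + α + 1) = α^4 + 2α^3 + 2α^2 + 1.
Reduce using α^4 ≡ α^3 + 2α + 2 (mod α^4 + 2α^3 + α + 1).
Reduced: 2α^2 + 2α.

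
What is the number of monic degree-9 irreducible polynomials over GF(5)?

The number of monic irreducibles of degree 9 over GF(5) is (1/9)·Σ_{d∣9} μ(9/d) 5^d.
Divisors of 9: 1, 3, 9; μ(9/d) for each: 0, -1, 1.
Σ = − 5^3 + 5^9 = 1953000.
N = 1953000/9 = 217000.

217000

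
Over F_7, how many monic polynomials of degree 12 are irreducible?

1153430600

By the necklace-counting formula, N_7(12) = (1/12) Σ_{d|12} μ(12/d)·7^d.
Divisors of 12: 1, 2, 3, 4, 6, 12; μ(12/d) for each: 0, 1, 0, -1, -1, 1.
Σ = 7^2 − 7^4 − 7^6 + 7^12 = 13841167200.
N = 13841167200/12 = 1153430600.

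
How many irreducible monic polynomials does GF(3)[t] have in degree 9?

x^(3^9) − x is the product of all monic irreducibles of degree dividing 9; Möbius inversion gives N = (1/9) Σ μ(9/d)·3^d.
Divisors of 9: 1, 3, 9; μ(9/d) for each: 0, -1, 1.
Σ = − 3^3 + 3^9 = 19656.
N = 19656/9 = 2184.

2184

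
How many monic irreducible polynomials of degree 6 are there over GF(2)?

9

Gauss's count: N_{2}(6) = (1/6) Σ_{d|6} μ(6/d)·2^d.
Divisors of 6: 1, 2, 3, 6; μ(6/d) for each: 1, -1, -1, 1.
Σ = 2^1 − 2^2 − 2^3 + 2^6 = 54.
N = 54/6 = 9.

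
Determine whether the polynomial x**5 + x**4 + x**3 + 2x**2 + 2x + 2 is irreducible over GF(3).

Write P(x) = x**5 + x**4 + x**3 + 2x**2 + 2x + 2.
Check for roots in GF(3): P(0) = 2; P(1) = 0 → root; P(2) = 1.
P(1) = 0, so (x − 1) divides P(x); P is reducible.

No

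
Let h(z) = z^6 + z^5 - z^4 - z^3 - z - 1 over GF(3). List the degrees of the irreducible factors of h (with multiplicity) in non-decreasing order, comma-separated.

Roots in GF(3): h(0) = 2; h(1) = 1; h(2) = 0 → root.
Linear factors from roots: (z + 1).
Complete factorization: h(z) = (z + 1)·(z^2 + z - 1)·(z^3 - z^2 + z + 1).
Factor degrees with multiplicity: 1 + 2 + 3 = 6.

1, 2, 3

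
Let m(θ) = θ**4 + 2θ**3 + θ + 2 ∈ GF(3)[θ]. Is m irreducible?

Check for roots in GF(3): m(0) = 2; m(1) = 0 → root; m(2) = 0 → root.
m(1) = 0, so (θ − 1) divides m(θ); m is reducible.

No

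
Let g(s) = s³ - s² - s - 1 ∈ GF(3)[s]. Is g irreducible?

Yes

Check for roots in GF(3): g(0) = 2; g(1) = 1; g(2) = 1.
No roots. A degree-3 polynomial over a field with no linear factor is irreducible.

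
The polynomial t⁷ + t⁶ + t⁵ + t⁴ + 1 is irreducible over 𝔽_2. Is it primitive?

Yes

Write f(t) = t⁷ + t⁶ + t⁵ + t⁴ + 1.
|GF(2^7)^×| = 2^7 − 1 = 127. Prime factorization: 127 = 127.
f is primitive ⇔ t has order 127 in GF(2)[t]/(f), i.e. t^(127/q) ≠ 1 for each prime q | 127.
t^(1) mod f = t.
None equal 1, so t has full order 127; f is primitive.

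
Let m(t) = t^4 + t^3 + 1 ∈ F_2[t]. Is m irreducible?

Yes

Check for roots in F_2: m(0) = 1; m(1) = 1.
No roots, so no linear factors.
Monic irreducibles of degree 2 over GF(2): t^2 + t + 1.
None of them divide m (all give nonzero remainder).
No irreducible factor of degree ≤ 2 exists, so m is irreducible over GF(2).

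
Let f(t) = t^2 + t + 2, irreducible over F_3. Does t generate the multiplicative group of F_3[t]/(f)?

Yes

|GF(3^2)^×| = 3^2 − 1 = 8. Prime factorization: 8 = 2^3.
f is primitive ⇔ t has order 8 in GF(3)[t]/(f), i.e. t^(8/q) ≠ 1 for each prime q | 8.
t^(4) mod f = 2.
None equal 1, so t has full order 8; f is primitive.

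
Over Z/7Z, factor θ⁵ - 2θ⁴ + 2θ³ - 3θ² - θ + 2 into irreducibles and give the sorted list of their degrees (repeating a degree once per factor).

Write g(θ) = θ⁵ - 2θ⁴ + 2θ³ - 3θ² - θ + 2.
Complete factorization: g(θ) = (θ⁵ - 2θ⁴ + 2θ³ - 3θ² - θ + 2).
Factor degrees with multiplicity: 5 = 5.

5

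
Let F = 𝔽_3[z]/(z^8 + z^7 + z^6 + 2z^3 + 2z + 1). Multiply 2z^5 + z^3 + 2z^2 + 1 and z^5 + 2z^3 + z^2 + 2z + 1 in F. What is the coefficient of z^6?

Multiply in 𝔽_3[z]: (2z^5 + z^3 + 2z^2 + 1)·(z^5 + 2z^3 + z^2 + 2z + 1) = 2z^10 + 2z^8 + z^7 + 2z^5 + z^4 + z^3 + 2z + 1.
Reduce using z^8 ≡ 2z^7 + 2z^6 + z^3 + z + 2 (mod z^8 + z^7 + z^6 + 2z^3 + 2z + 1).
Reduced: z^7 + z^6 + z^5 + 2z^4 + 2z^3 + 2z^2 + 2.

1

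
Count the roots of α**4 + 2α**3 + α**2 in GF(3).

2

Write P(α) = α**4 + 2α**3 + α**2.
Evaluate at each of the 3 elements of GF(3):
P(0) = 0 → root; P(1) = 1; P(2) = 0 → root.
Roots: {0, 2}.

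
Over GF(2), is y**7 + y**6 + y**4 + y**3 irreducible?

Write P(y) = y**7 + y**6 + y**4 + y**3.
Check for roots in GF(2): P(0) = 0 → root; P(1) = 0 → root.
P(0) = 0, so (y) divides P(y); P is reducible.

No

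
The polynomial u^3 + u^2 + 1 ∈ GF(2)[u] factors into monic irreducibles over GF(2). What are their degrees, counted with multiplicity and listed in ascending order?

Write h(u) = u^3 + u^2 + 1.
Roots in GF(2): h(0) = 1; h(1) = 1.
Complete factorization: h(u) = (u^3 + u^2 + 1).
Factor degrees with multiplicity: 3 = 3.

3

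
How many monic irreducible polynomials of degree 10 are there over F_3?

5880

The number of monic irreducibles of degree 10 over GF(3) is (1/10)·Σ_{d∣10} μ(10/d) 3^d.
Divisors of 10: 1, 2, 5, 10; μ(10/d) for each: 1, -1, -1, 1.
Σ = 3^1 − 3^2 − 3^5 + 3^10 = 58800.
N = 58800/10 = 5880.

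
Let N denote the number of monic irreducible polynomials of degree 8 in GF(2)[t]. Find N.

The number of monic irreducibles of degree 8 over GF(2) is (1/8)·Σ_{d∣8} μ(8/d) 2^d.
Divisors of 8: 1, 2, 4, 8; μ(8/d) for each: 0, 0, -1, 1.
Σ = − 2^4 + 2^8 = 240.
N = 240/8 = 30.

30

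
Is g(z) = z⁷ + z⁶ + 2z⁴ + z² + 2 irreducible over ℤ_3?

Yes

Check for roots in ℤ_3: g(0) = 2; g(1) = 1; g(2) = 2.
No roots, so no linear factors.
Monic irreducibles of degree 2 over GF(3): z² + 1, z² + z + 2, z² + 2z + 2.
None of them divide g (all give nonzero remainder).
Degree-3 irreducible divisors: test the 8 monic irreducibles of degree 3 over GF(3).
None of them divide g (all give nonzero remainder).
No irreducible factor of degree ≤ 3 exists, so g is irreducible over GF(3).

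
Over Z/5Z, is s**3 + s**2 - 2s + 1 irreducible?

Write h(s) = s**3 + s**2 - 2s + 1.
Check for roots in Z/5Z: h(0) = 1; h(1) = 1; h(2) = 4; h(3) = 1; h(4) = 3.
No roots. A degree-3 polynomial over a field with no linear factor is irreducible.

Yes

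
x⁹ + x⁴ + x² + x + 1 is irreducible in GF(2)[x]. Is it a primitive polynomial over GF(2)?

No

Write f(x) = x⁹ + x⁴ + x² + x + 1.
|GF(2^9)^×| = 2^9 − 1 = 511. Prime factorization: 511 = 7·73.
f is primitive ⇔ x has order 511 in GF(2)[x]/(f), i.e. x^(511/q) ≠ 1 for each prime q | 511.
x^(73) mod f = 1
x^(7) mod f = x⁷.
Since x^(73) = 1, the order of x divides 73 < 511; not primitive.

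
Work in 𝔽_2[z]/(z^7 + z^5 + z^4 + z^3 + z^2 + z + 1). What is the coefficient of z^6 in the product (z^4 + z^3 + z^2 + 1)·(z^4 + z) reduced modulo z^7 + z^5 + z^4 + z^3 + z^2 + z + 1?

0

Multiply in 𝔽_2[z]: (z^4 + z^3 + z^2 + 1)·(z^4 + z) = z^8 + z^7 + z^6 + z^5 + z^3 + z.
Reduce using z^7 ≡ z^5 + z^4 + z^3 + z^2 + z + 1 (mod z^7 + z^5 + z^4 + z^3 + z^2 + z + 1).
Reduced: z^5 + z^3 + z + 1.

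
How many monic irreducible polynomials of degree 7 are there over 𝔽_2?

x^(2^7) − x is the product of all monic irreducibles of degree dividing 7; Möbius inversion gives N = (1/7) Σ μ(7/d)·2^d.
Divisors of 7: 1, 7; μ(7/d) for each: -1, 1.
Σ = − 2^1 + 2^7 = 126.
N = 126/7 = 18.

18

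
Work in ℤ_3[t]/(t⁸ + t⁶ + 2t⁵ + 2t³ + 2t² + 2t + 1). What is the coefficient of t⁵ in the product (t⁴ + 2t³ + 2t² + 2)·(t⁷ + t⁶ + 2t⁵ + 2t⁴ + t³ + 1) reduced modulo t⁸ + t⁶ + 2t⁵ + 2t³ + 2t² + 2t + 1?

1

Multiply in ℤ_3[t]: (t⁴ + 2t³ + 2t² + 2)·(t⁷ + t⁶ + 2t⁵ + 2t⁴ + t³ + 1) = t¹¹ + 2t⁸ + 2t⁷ + 2t⁶ + 2t⁴ + t³ + 2t² + 2.
Reduce using t⁸ ≡ 2t⁶ + t⁵ + t³ + t² + t + 2 (mod t⁸ + t⁶ + 2t⁵ + 2t³ + 2t² + 2t + 1).
Reduced: 2t⁶ + t⁵ + 2t⁴ + 2t³ + t² + t + 2.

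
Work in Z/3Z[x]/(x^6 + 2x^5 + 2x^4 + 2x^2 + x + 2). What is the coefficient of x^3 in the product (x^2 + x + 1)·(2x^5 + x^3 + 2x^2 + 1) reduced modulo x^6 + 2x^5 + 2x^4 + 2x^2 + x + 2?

Multiply in Z/3Z[x]: (x^2 + x + 1)·(2x^5 + x^3 + 2x^2 + 1) = 2x^7 + 2x^6 + x + 1.
Reduce using x^6 ≡ x^5 + x^4 + x^2 + 2x + 1 (mod x^6 + 2x^5 + 2x^4 + 2x^2 + x + 2).
Reduced: x^4 + 2x^3 + 2x^2 + 2x + 2.

2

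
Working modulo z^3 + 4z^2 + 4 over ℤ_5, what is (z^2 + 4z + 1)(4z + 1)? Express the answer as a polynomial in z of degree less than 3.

z^2 + 3z

Multiply in ℤ_5[z]: (z^2 + 4z + 1)·(4z + 1) = 4z^3 + 2z^2 + 3z + 1.
Reduce using z^3 ≡ z^2 + 1 (mod z^3 + 4z^2 + 4).
Reduced: z^2 + 3z.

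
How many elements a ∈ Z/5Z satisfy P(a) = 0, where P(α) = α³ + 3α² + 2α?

Evaluate at each of the 5 elements of Z/5Z:
P(0) = 0 → root; P(1) = 1; P(2) = 4; P(3) = 0 → root; P(4) = 0 → root.
Roots: {0, 3, 4}.

3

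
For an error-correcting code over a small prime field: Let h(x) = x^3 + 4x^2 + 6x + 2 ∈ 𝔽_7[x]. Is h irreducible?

Check for roots in 𝔽_7: h(0) = 2; h(1) = 6; h(2) = 3; h(3) = 6; h(4) = 0 → root; h(5) = 5; h(6) = 6.
h(4) = 0, so (x − 4) divides h(x); h is reducible.

No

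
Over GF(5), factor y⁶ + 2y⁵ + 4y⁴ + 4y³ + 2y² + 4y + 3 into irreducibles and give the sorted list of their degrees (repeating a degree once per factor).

Write g(y) = y⁶ + 2y⁵ + 4y⁴ + 4y³ + 2y² + 4y + 3.
Roots in GF(5): g(0) = 3; g(1) = 0 → root; g(2) = 3; g(3) = 0 → root; g(4) = 0 → root.
Linear factors from roots: (y + 4), (y + 2), (y + 1).
Complete factorization: g(y) = (y + 2)·(y + 4)·(y + 1)^2·(y² + 4y + 1).
Factor degrees with multiplicity: 1 + 1 + 1 + 1 + 2 = 6.

1, 1, 1, 1, 2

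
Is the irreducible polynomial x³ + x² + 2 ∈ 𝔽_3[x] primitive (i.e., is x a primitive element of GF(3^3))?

Write f(x) = x³ + x² + 2.
|GF(3^3)^×| = 3^3 − 1 = 26. Prime factorization: 26 = 2·13.
f is primitive ⇔ x has order 26 in GF(3)[x]/(f), i.e. x^(26/q) ≠ 1 for each prime q | 26.
x^(13) mod f = 1
x^(2) mod f = x².
Since x^(13) = 1, the order of x divides 13 < 26; not primitive.

No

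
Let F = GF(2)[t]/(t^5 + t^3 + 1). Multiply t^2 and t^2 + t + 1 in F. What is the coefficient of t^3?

1

Multiply in GF(2)[t]: (t^2)·(t^2 + t + 1) = t^4 + t^3 + t^2.
Reduced: t^4 + t^3 + t^2.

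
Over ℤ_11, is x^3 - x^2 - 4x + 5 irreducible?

Write P(x) = x^3 - x^2 - 4x + 5.
Check each element of ℤ_11 for a root: P(0)=5, P(1)=1, P(2)=1, P(3)=0, P(4)=4, P(5)=8, P(6)=7, P(7)=7, P(8)=3, P(9)=1, P(10)=7.
P(3) = 0, so (x − 3) divides P(x); P is reducible.

No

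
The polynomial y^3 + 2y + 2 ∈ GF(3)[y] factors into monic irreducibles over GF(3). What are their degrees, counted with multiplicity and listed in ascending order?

Write g(y) = y^3 + 2y + 2.
Roots in GF(3): g(0) = 2; g(1) = 2; g(2) = 2.
Complete factorization: g(y) = (y^3 + 2y + 2).
Factor degrees with multiplicity: 3 = 3.

3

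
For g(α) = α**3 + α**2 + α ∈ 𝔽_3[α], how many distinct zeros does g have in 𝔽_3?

Evaluate at each of the 3 elements of 𝔽_3:
g(0) = 0 → root; g(1) = 0 → root; g(2) = 2.
Roots: {0, 1}.

2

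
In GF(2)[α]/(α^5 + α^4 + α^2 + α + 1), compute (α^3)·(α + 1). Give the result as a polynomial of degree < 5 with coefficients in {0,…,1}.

α^4 + α^3

Multiply in GF(2)[α]: (α^3)·(α + 1) = α^4 + α^3.
Reduced: α^4 + α^3.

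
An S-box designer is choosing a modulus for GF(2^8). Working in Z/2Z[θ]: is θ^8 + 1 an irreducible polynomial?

Write g(θ) = θ^8 + 1.
Check for roots in Z/2Z: g(0) = 1; g(1) = 0 → root.
g(1) = 0, so (θ − 1) divides g(θ); g is reducible.

No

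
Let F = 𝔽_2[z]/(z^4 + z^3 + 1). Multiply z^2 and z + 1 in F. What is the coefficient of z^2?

1

Multiply in 𝔽_2[z]: (z^2)·(z + 1) = z^3 + z^2.
Reduced: z^3 + z^2.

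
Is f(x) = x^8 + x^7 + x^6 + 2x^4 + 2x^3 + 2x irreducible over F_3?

No

Check for roots in F_3: f(0) = 0 → root; f(1) = 0 → root; f(2) = 2.
f(0) = 0, so (x) divides f(x); f is reducible.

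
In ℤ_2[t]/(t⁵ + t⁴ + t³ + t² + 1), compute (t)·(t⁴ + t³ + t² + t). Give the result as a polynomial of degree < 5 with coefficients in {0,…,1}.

Multiply in ℤ_2[t]: (t)·(t⁴ + t³ + t² + t) = t⁵ + t⁴ + t³ + t².
Reduce using t⁵ ≡ t⁴ + t³ + t² + 1 (mod t⁵ + t⁴ + t³ + t² + 1).
Reduced: 1.

1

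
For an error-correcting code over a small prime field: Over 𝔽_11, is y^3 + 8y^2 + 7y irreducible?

Write P(y) = y^3 + 8y^2 + 7y.
Check each element of 𝔽_11 for a root: P(0)=0, P(1)=5, P(2)=10, P(3)=10, P(4)=0, P(5)=8, P(6)=7, P(7)=3, P(8)=2, P(9)=10, P(10)=0.
P(0) = 0, so (y) divides P(y); P is reducible.

No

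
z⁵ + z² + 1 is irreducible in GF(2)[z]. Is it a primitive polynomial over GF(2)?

Yes

Write f(z) = z⁵ + z² + 1.
|GF(2^5)^×| = 2^5 − 1 = 31. Prime factorization: 31 = 31.
f is primitive ⇔ z has order 31 in GF(2)[z]/(f), i.e. z^(31/q) ≠ 1 for each prime q | 31.
z^(1) mod f = z.
None equal 1, so z has full order 31; f is primitive.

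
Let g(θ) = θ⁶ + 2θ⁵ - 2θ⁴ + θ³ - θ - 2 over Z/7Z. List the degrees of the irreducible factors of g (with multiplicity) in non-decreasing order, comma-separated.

6

Complete factorization: g(θ) = (θ⁶ + 2θ⁵ - 2θ⁴ + θ³ - θ - 2).
Factor degrees with multiplicity: 6 = 6.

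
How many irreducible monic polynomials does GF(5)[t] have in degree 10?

976248

The number of monic irreducibles of degree 10 over GF(5) is (1/10)·Σ_{d∣10} μ(10/d) 5^d.
Divisors of 10: 1, 2, 5, 10; μ(10/d) for each: 1, -1, -1, 1.
Σ = 5^1 − 5^2 − 5^5 + 5^10 = 9762480.
N = 9762480/10 = 976248.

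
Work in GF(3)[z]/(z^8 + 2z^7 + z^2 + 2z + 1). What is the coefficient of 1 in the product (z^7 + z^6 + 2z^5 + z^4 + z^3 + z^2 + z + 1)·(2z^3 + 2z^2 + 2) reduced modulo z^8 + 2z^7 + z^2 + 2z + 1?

Multiply in GF(3)[z]: (z^7 + z^6 + 2z^5 + z^4 + z^3 + z^2 + z + 1)·(2z^3 + 2z^2 + 2) = 2z^10 + z^9 + 2z^7 + 2z^5 + z^2 + 2z + 2.
Reduce using z^8 ≡ z^7 + 2z^2 + z + 2 (mod z^8 + 2z^7 + z^2 + 2z + 1).
Reduced: 2z^7 + 2z^5 + z^4 + 2z^3 + 2z^2 + 2z + 2.

2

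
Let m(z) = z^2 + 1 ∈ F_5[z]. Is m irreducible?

Check for roots in F_5: m(0) = 1; m(1) = 2; m(2) = 0 → root; m(3) = 0 → root; m(4) = 2.
m(2) = 0, so (z − 2) divides m(z); m is reducible.

No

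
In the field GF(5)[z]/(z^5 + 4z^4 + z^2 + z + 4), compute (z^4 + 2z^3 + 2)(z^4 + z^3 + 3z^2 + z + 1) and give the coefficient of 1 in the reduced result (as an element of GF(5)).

Multiply in GF(5)[z]: (z^4 + 2z^3 + 2)·(z^4 + z^3 + 3z^2 + z + 1) = z^8 + 3z^7 + 2z^5 + 4z^3 + z^2 + 2z + 2.
Reduce using z^5 ≡ z^4 + 4z^2 + 4z + 1 (mod z^5 + 4z^4 + z^2 + z + 4).
Reduced: 2z^3 + z^2 + z + 2.

2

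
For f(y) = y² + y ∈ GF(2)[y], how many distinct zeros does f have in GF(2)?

2

Evaluate at each of the 2 elements of GF(2):
f(0) = 0 → root; f(1) = 0 → root.
Roots: {0, 1}.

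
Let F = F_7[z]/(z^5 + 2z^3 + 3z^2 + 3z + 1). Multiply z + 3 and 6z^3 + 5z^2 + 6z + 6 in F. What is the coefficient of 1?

4

Multiply in F_7[z]: (z + 3)·(6z^3 + 5z^2 + 6z + 6) = 6z^4 + 2z^3 + 3z + 4.
Reduced: 6z^4 + 2z^3 + 3z + 4.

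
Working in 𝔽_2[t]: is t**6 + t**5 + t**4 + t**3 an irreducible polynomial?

No

Write h(t) = t**6 + t**5 + t**4 + t**3.
Check for roots in 𝔽_2: h(0) = 0 → root; h(1) = 0 → root.
h(0) = 0, so (t) divides h(t); h is reducible.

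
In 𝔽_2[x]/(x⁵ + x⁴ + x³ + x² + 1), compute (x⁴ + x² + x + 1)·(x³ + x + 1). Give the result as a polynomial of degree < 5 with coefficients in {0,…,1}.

x^3 + x^2 + x + 1

Multiply in 𝔽_2[x]: (x⁴ + x² + x + 1)·(x³ + x + 1) = x⁷ + 1.
Reduce using x⁵ ≡ x⁴ + x³ + x² + 1 (mod x⁵ + x⁴ + x³ + x² + 1).
Reduced: x³ + x² + x + 1.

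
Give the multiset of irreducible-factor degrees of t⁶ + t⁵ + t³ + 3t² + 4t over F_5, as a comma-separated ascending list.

Write h(t) = t⁶ + t⁵ + t³ + 3t² + 4t.
Roots in F_5: h(0) = 0 → root; h(1) = 0 → root; h(2) = 4; h(3) = 3; h(4) = 3.
Linear factors from roots: (t), (t + 4).
Complete factorization: h(t) = (t)·(t + 4)·(t² + 3t + 3)·(t² + 4t + 2).
Factor degrees with multiplicity: 1 + 1 + 2 + 2 = 6.

1, 1, 2, 2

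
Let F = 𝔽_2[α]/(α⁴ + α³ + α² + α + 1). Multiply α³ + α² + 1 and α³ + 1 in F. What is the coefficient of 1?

Multiply in 𝔽_2[α]: (α³ + α² + 1)·(α³ + 1) = α⁶ + α⁵ + α² + 1.
Reduce using α⁴ ≡ α³ + α² + α + 1 (mod α⁴ + α³ + α² + α + 1).
Reduced: α² + α.

0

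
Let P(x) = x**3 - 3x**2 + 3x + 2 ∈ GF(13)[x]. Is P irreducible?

Yes

Check each element of GF(13) for a root: P(0)=2, P(1)=3, P(2)=4, P(3)=11, P(4)=4, P(5)=2, P(6)=11, P(7)=11, P(8)=8, P(9)=8, P(10)=4, P(11)=2, P(12)=8.
No roots. A degree-3 polynomial over a field with no linear factor is irreducible.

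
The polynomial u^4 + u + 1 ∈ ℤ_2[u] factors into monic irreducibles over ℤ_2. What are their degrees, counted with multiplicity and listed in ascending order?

Write h(u) = u^4 + u + 1.
Roots in ℤ_2: h(0) = 1; h(1) = 1.
Complete factorization: h(u) = (u^4 + u + 1).
Factor degrees with multiplicity: 4 = 4.

4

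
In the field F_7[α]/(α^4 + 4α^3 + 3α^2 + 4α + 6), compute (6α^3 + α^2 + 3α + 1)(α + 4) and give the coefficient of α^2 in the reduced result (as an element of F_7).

3

Multiply in F_7[α]: (6α^3 + α^2 + 3α + 1)·(α + 4) = 6α^4 + 4α^3 + 6α + 4.
Reduce using α^4 ≡ 3α^3 + 4α^2 + 3α + 1 (mod α^4 + 4α^3 + 3α^2 + 4α + 6).
Reduced: α^3 + 3α^2 + 3α + 3.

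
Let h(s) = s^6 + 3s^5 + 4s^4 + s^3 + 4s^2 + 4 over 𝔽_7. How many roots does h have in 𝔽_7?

Evaluate at each of the 7 elements of 𝔽_7:
h(0) = 4; h(1) = 3; h(2) = 0 → root; h(3) = 1; h(4) = 1; h(5) = 2; h(6) = 2.
Roots: {2}.

1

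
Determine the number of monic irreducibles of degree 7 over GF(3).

312

x^(3^7) − x is the product of all monic irreducibles of degree dividing 7; Möbius inversion gives N = (1/7) Σ μ(7/d)·3^d.
Divisors of 7: 1, 7; μ(7/d) for each: -1, 1.
Σ = − 3^1 + 3^7 = 2184.
N = 2184/7 = 312.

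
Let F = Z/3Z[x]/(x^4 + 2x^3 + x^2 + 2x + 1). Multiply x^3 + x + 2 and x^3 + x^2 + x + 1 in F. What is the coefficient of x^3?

Multiply in Z/3Z[x]: (x^3 + x + 2)·(x^3 + x^2 + x + 1) = x^6 + x^5 + 2x^4 + x^3 + 2.
Reduce using x^4 ≡ x^3 + 2x^2 + x + 2 (mod x^4 + 2x^3 + x^2 + 2x + 1).
Reduced: x^2 + x + 2.

0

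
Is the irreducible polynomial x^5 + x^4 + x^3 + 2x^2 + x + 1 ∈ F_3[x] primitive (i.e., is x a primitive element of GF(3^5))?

Write f(x) = x^5 + x^4 + x^3 + 2x^2 + x + 1.
|GF(3^5)^×| = 3^5 − 1 = 242. Prime factorization: 242 = 2·11^2.
f is primitive ⇔ x has order 242 in GF(3)[x]/(f), i.e. x^(242/q) ≠ 1 for each prime q | 242.
x^(121) mod f = 2.
x^(22) mod f = x^4 + 2x^2 + x + 1.
None equal 1, so x has full order 242; f is primitive.

Yes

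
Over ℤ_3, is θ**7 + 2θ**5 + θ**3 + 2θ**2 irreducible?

Write m(θ) = θ**7 + 2θ**5 + θ**3 + 2θ**2.
Check for roots in ℤ_3: m(0) = 0 → root; m(1) = 0 → root; m(2) = 1.
m(0) = 0, so (θ) divides m(θ); m is reducible.

No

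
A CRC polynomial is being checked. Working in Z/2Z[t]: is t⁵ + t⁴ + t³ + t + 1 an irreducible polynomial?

Write g(t) = t⁵ + t⁴ + t³ + t + 1.
Check for roots in Z/2Z: g(0) = 1; g(1) = 1.
No roots, so no linear factors.
Monic irreducibles of degree 2 over GF(2): t² + t + 1.
None of them divide g (all give nonzero remainder).
No irreducible factor of degree ≤ 2 exists, so g is irreducible over GF(2).

Yes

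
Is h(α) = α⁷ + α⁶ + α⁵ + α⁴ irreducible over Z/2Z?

Check for roots in Z/2Z: h(0) = 0 → root; h(1) = 0 → root.
h(0) = 0, so (α) divides h(α); h is reducible.

No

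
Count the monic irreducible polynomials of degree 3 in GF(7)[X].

112

Gauss's count: N_{7}(3) = (1/3) Σ_{d|3} μ(3/d)·7^d.
Divisors of 3: 1, 3; μ(3/d) for each: -1, 1.
Σ = − 7^1 + 7^3 = 336.
N = 336/3 = 112.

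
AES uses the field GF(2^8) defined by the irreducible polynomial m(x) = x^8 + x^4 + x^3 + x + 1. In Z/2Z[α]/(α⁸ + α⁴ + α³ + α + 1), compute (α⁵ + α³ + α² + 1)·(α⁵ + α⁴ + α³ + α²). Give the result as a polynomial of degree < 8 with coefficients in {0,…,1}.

α^7 + α^6 + α^5 + α^4 + α^2 + α

Multiply in Z/2Z[α]: (α⁵ + α³ + α² + 1)·(α⁵ + α⁴ + α³ + α²) = α¹⁰ + α⁹ + α⁷ + α⁵ + α³ + α².
Reduce using α⁸ ≡ α⁴ + α³ + α + 1 (mod α⁸ + α⁴ + α³ + α + 1).
Reduced: α⁷ + α⁶ + α⁵ + α⁴ + α² + α.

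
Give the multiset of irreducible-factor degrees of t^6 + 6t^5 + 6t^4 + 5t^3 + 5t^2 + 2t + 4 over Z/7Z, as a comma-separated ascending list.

1, 1, 2, 2

Write f(t) = t^6 + 6t^5 + 6t^4 + 5t^3 + 5t^2 + 2t + 4.
Linear factors from roots: (t + 5), (t + 4).
Complete factorization: f(t) = (t + 4)·(t + 5)·(t^2 + t + 4)·(t^2 + 3t + 6).
Factor degrees with multiplicity: 1 + 1 + 2 + 2 = 6.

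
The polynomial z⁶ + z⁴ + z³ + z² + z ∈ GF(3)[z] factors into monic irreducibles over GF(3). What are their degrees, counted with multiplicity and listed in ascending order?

Write h(z) = z⁶ + z⁴ + z³ + z² + z.
Roots in GF(3): h(0) = 0 → root; h(1) = 2; h(2) = 1.
Linear factors from roots: (z).
Complete factorization: h(z) = (z)·(z² + 2z + 2)·(z³ + z² + 2).
Factor degrees with multiplicity: 1 + 2 + 3 = 6.

1, 2, 3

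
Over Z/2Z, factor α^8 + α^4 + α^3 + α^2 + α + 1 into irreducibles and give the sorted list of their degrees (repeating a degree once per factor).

1, 1, 1, 2, 3

Write g(α) = α^8 + α^4 + α^3 + α^2 + α + 1.
Roots in Z/2Z: g(0) = 1; g(1) = 0 → root.
Linear factors from roots: (α + 1).
Complete factorization: g(α) = (α + 1)^3·(α^2 + α + 1)·(α^3 + α + 1).
Factor degrees with multiplicity: 1 + 1 + 1 + 2 + 3 = 8.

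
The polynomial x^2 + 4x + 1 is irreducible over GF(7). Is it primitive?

Write f(x) = x^2 + 4x + 1.
|GF(7^2)^×| = 7^2 − 1 = 48. Prime factorization: 48 = 2^4·3.
f is primitive ⇔ x has order 48 in GF(7)[x]/(f), i.e. x^(48/q) ≠ 1 for each prime q | 48.
x^(24) mod f = 1
x^(16) mod f = 1
Since x^(24) = 1, the order of x divides 24 < 48; not primitive.

No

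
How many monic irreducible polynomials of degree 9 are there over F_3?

By the necklace-counting formula, N_3(9) = (1/9) Σ_{d|9} μ(9/d)·3^d.
Divisors of 9: 1, 3, 9; μ(9/d) for each: 0, -1, 1.
Σ = − 3^3 + 3^9 = 19656.
N = 19656/9 = 2184.

2184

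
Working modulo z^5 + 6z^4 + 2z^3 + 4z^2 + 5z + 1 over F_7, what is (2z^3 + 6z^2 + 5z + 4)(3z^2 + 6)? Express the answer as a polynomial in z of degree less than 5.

3z^4 + z^3 + 3z^2 + 4

Multiply in F_7[z]: (2z^3 + 6z^2 + 5z + 4)·(3z^2 + 6) = 6z^5 + 4z^4 + 6z^3 + 6z^2 + 2z + 3.
Reduce using z^5 ≡ z^4 + 5z^3 + 3z^2 + 2z + 6 (mod z^5 + 6z^4 + 2z^3 + 4z^2 + 5z + 1).
Reduced: 3z^4 + z^3 + 3z^2 + 4.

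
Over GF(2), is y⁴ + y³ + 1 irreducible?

Yes

Write g(y) = y⁴ + y³ + 1.
Check for roots in GF(2): g(0) = 1; g(1) = 1.
No roots, so no linear factors.
Monic irreducibles of degree 2 over GF(2): y² + y + 1.
None of them divide g (all give nonzero remainder).
No irreducible factor of degree ≤ 2 exists, so g is irreducible over GF(2).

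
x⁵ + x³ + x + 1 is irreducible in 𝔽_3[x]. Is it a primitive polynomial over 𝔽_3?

Yes

Write f(x) = x⁵ + x³ + x + 1.
|GF(3^5)^×| = 3^5 − 1 = 242. Prime factorization: 242 = 2·11^2.
f is primitive ⇔ x has order 242 in GF(3)[x]/(f), i.e. x^(242/q) ≠ 1 for each prime q | 242.
x^(121) mod f = 2.
x^(22) mod f = x⁴ + x² + 2.
None equal 1, so x has full order 242; f is primitive.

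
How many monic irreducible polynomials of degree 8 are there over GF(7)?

720300

Gauss's count: N_{7}(8) = (1/8) Σ_{d|8} μ(8/d)·7^d.
Divisors of 8: 1, 2, 4, 8; μ(8/d) for each: 0, 0, -1, 1.
Σ = − 7^4 + 7^8 = 5762400.
N = 5762400/8 = 720300.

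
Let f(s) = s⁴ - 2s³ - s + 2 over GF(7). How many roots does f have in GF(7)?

Evaluate at each of the 7 elements of GF(7):
f(0) = 2; f(1) = 0 → root; f(2) = 0 → root; f(3) = 5; f(4) = 0 → root; f(5) = 1; f(6) = 6.
Roots: {1, 2, 4}.

3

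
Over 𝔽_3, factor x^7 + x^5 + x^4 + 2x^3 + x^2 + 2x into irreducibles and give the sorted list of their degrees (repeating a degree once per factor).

Write g(x) = x^7 + x^5 + x^4 + 2x^3 + x^2 + 2x.
Roots in 𝔽_3: g(0) = 0 → root; g(1) = 2; g(2) = 2.
Linear factors from roots: (x).
Complete factorization: g(x) = (x)·(x^2 + 1)·(x^4 + x + 2).
Factor degrees with multiplicity: 1 + 2 + 4 = 7.

1, 2, 4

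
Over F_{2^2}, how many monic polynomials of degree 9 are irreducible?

29120

Gauss's count: N_{4}(9) = (1/9) Σ_{d|9} μ(9/d)·4^d.
Divisors of 9: 1, 3, 9; μ(9/d) for each: 0, -1, 1.
Σ = − 4^3 + 4^9 = 262080.
N = 262080/9 = 29120.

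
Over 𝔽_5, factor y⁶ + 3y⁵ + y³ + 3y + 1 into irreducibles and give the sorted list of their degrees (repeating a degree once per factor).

Write g(y) = y⁶ + 3y⁵ + y³ + 3y + 1.
Roots in 𝔽_5: g(0) = 1; g(1) = 4; g(2) = 0 → root; g(3) = 0 → root; g(4) = 0 → root.
Linear factors from roots: (y + 3), (y + 2), (y + 1).
Complete factorization: g(y) = (y + 2)·(y + 3)·(y + 1)^2·(y² + y + 1).
Factor degrees with multiplicity: 1 + 1 + 1 + 1 + 2 = 6.

1, 1, 1, 1, 2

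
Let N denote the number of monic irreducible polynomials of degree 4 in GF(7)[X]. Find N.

The number of monic irreducibles of degree 4 over GF(7) is (1/4)·Σ_{d∣4} μ(4/d) 7^d.
Divisors of 4: 1, 2, 4; μ(4/d) for each: 0, -1, 1.
Σ = − 7^2 + 7^4 = 2352.
N = 2352/4 = 588.

588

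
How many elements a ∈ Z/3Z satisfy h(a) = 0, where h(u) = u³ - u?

3

Evaluate at each of the 3 elements of Z/3Z:
h(0) = 0 → root; h(1) = 0 → root; h(2) = 0 → root.
Roots: {0, 1, 2}.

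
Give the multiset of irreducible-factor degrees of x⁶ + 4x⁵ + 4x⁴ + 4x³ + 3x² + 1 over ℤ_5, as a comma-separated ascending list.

6

Write g(x) = x⁶ + 4x⁵ + 4x⁴ + 4x³ + 3x² + 1.
Roots in ℤ_5: g(0) = 1; g(1) = 2; g(2) = 1; g(3) = 1; g(4) = 1.
Complete factorization: g(x) = (x⁶ + 4x⁵ + 4x⁴ + 4x³ + 3x² + 1).
Factor degrees with multiplicity: 6 = 6.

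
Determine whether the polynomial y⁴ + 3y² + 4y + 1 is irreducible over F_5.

Write P(y) = y⁴ + 3y² + 4y + 1.
Check for roots in F_5: P(0) = 1; P(1) = 4; P(2) = 2; P(3) = 1; P(4) = 1.
No roots, so no linear factors.
Degree-2 irreducible divisors: test the 10 monic irreducibles of degree 2 over GF(5).
None of them divide P (all give nonzero remainder).
No irreducible factor of degree ≤ 2 exists, so P is irreducible over GF(5).

Yes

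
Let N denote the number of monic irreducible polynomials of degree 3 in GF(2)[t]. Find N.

Gauss's count: N_{2}(3) = (1/3) Σ_{d|3} μ(3/d)·2^d.
Divisors of 3: 1, 3; μ(3/d) for each: -1, 1.
Σ = − 2^1 + 2^3 = 6.
N = 6/3 = 2.

2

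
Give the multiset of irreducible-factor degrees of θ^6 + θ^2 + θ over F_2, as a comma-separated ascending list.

1, 2, 3

Write f(θ) = θ^6 + θ^2 + θ.
Roots in F_2: f(0) = 0 → root; f(1) = 1.
Linear factors from roots: (θ).
Complete factorization: f(θ) = (θ)·(θ^2 + θ + 1)·(θ^3 + θ^2 + 1).
Factor degrees with multiplicity: 1 + 2 + 3 = 6.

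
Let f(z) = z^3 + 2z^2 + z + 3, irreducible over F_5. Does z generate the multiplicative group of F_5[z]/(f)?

Yes

|GF(5^3)^×| = 5^3 − 1 = 124. Prime factorization: 124 = 2^2·31.
f is primitive ⇔ z has order 124 in GF(5)[z]/(f), i.e. z^(124/q) ≠ 1 for each prime q | 124.
z^(62) mod f = 4.
z^(4) mod f = 3z^2 + 4z + 1.
None equal 1, so z has full order 124; f is primitive.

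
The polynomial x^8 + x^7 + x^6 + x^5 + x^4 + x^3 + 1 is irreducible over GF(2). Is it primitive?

Write f(x) = x^8 + x^7 + x^6 + x^5 + x^4 + x^3 + 1.
|GF(2^8)^×| = 2^8 − 1 = 255. Prime factorization: 255 = 3·5·17.
f is primitive ⇔ x has order 255 in GF(2)[x]/(f), i.e. x^(255/q) ≠ 1 for each prime q | 255.
x^(85) mod f = 1
x^(51) mod f = x^7 + x^5 + x^3 + x^2 + 1.
x^(15) mod f = x^7 + x^6 + x^3 + x + 1.
Since x^(85) = 1, the order of x divides 85 < 255; not primitive.

No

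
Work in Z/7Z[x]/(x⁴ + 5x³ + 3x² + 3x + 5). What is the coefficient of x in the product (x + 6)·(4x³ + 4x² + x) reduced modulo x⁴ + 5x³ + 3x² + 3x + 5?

Multiply in Z/7Z[x]: (x + 6)·(4x³ + 4x² + x) = 4x⁴ + 4x² + 6x.
Reduce using x⁴ ≡ 2x³ + 4x² + 4x + 2 (mod x⁴ + 5x³ + 3x² + 3x + 5).
Reduced: x³ + 6x² + x + 1.

1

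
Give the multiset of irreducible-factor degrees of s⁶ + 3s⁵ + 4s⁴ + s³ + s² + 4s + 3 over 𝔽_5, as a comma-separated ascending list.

3, 3

Write g(s) = s⁶ + 3s⁵ + 4s⁴ + s³ + s² + 4s + 3.
Roots in 𝔽_5: g(0) = 3; g(1) = 2; g(2) = 2; g(3) = 3; g(4) = 1.
Complete factorization: g(s) = (s³ + 4s² + 3)·(s³ + 4s² + 3s + 1).
Factor degrees with multiplicity: 3 + 3 = 6.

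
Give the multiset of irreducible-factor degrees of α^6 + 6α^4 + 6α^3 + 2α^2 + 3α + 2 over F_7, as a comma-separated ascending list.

Write g(α) = α^6 + 6α^4 + 6α^3 + 2α^2 + 3α + 2.
Linear factors from roots: (α + 5), (α + 3).
Complete factorization: g(α) = (α + 5)·(α + 3)^2·(α^3 + 3α^2 + 4α + 3).
Factor degrees with multiplicity: 1 + 1 + 1 + 3 = 6.

1, 1, 1, 3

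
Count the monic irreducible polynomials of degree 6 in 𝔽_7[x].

The number of monic irreducibles of degree 6 over GF(7) is (1/6)·Σ_{d∣6} μ(6/d) 7^d.
Divisors of 6: 1, 2, 3, 6; μ(6/d) for each: 1, -1, -1, 1.
Σ = 7^1 − 7^2 − 7^3 + 7^6 = 117264.
N = 117264/6 = 19544.

19544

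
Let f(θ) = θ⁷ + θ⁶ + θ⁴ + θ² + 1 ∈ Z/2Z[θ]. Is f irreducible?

Check for roots in Z/2Z: f(0) = 1; f(1) = 1.
No roots, so no linear factors.
Monic irreducibles of degree 2 over GF(2): θ² + θ + 1.
None of them divide f (all give nonzero remainder).
Monic irreducibles of degree 3 over GF(2): θ³ + θ + 1, θ³ + θ² + 1.
None of them divide f (all give nonzero remainder).
No irreducible factor of degree ≤ 3 exists, so f is irreducible over GF(2).

Yes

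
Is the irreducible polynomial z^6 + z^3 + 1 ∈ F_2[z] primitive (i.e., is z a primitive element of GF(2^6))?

Write f(z) = z^6 + z^3 + 1.
|GF(2^6)^×| = 2^6 − 1 = 63. Prime factorization: 63 = 3^2·7.
f is primitive ⇔ z has order 63 in GF(2)[z]/(f), i.e. z^(63/q) ≠ 1 for each prime q | 63.
z^(21) mod f = z^3.
z^(9) mod f = 1
Since z^(9) = 1, the order of z divides 9 < 63; not primitive.

No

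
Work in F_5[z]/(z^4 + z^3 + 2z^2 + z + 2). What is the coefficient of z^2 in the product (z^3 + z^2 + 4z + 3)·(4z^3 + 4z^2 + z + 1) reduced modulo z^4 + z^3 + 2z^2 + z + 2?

2

Multiply in F_5[z]: (z^3 + z^2 + 4z + 3)·(4z^3 + 4z^2 + z + 1) = 4z^6 + 3z^5 + z^4 + 2z^2 + 2z + 3.
Reduce using z^4 ≡ 4z^3 + 3z^2 + 4z + 3 (mod z^4 + z^3 + 2z^2 + z + 2).
Reduced: 4z^3 + 2z^2.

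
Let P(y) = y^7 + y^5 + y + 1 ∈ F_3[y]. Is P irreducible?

Check for roots in F_3: P(0) = 1; P(1) = 1; P(2) = 1.
No roots, so no linear factors.
Monic irreducibles of degree 2 over GF(3): y^2 + 1, y^2 + y - 1, y^2 - y - 1.
None of them divide P (all give nonzero remainder).
Degree-3 irreducible divisors: test the 8 monic irreducibles of degree 3 over GF(3).
None of them divide P (all give nonzero remainder).
No irreducible factor of degree ≤ 3 exists, so P is irreducible over GF(3).

Yes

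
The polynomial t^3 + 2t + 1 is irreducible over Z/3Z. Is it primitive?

Write f(t) = t^3 + 2t + 1.
|GF(3^3)^×| = 3^3 − 1 = 26. Prime factorization: 26 = 2·13.
f is primitive ⇔ t has order 26 in GF(3)[t]/(f), i.e. t^(26/q) ≠ 1 for each prime q | 26.
t^(13) mod f = 2.
t^(2) mod f = t^2.
None equal 1, so t has full order 26; f is primitive.

Yes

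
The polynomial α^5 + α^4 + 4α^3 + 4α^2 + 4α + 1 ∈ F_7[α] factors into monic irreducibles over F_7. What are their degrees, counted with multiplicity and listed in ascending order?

Write g(α) = α^5 + α^4 + 4α^3 + 4α^2 + 4α + 1.
Linear factors from roots: (α + 5), (α + 3).
Complete factorization: g(α) = (α + 5)·(α + 3)^2·(α^2 + 4α + 5).
Factor degrees with multiplicity: 1 + 1 + 1 + 2 = 5.

1, 1, 1, 2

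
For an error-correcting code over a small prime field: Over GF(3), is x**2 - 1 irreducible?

No

Write h(x) = x**2 - 1.
Check for roots in GF(3): h(0) = 2; h(1) = 0 → root; h(2) = 0 → root.
h(1) = 0, so (x − 1) divides h(x); h is reducible.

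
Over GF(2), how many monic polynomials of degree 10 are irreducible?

99

By the necklace-counting formula, N_2(10) = (1/10) Σ_{d|10} μ(10/d)·2^d.
Divisors of 10: 1, 2, 5, 10; μ(10/d) for each: 1, -1, -1, 1.
Σ = 2^1 − 2^2 − 2^5 + 2^10 = 990.
N = 990/10 = 99.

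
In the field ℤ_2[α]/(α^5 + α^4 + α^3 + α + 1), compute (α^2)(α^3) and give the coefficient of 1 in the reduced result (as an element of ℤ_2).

1

Multiply in ℤ_2[α]: (α^2)·(α^3) = α^5.
Reduce using α^5 ≡ α^4 + α^3 + α + 1 (mod α^5 + α^4 + α^3 + α + 1).
Reduced: α^4 + α^3 + α + 1.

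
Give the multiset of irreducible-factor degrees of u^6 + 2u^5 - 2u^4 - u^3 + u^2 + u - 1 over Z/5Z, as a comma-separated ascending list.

6

Write h(u) = u^6 + 2u^5 - 2u^4 - u^3 + u^2 + u - 1.
Roots in Z/5Z: h(0) = 4; h(1) = 1; h(2) = 3; h(3) = 2; h(4) = 2.
Complete factorization: h(u) = (u^6 + 2u^5 - 2u^4 - u^3 + u^2 + u - 1).
Factor degrees with multiplicity: 6 = 6.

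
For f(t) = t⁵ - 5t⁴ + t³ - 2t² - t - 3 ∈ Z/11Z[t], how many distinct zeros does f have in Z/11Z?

Evaluate at each of the 11 elements of Z/11Z:
f(0) = 8; f(1) = 2; f(2) = 2; f(3) = 6; f(4) = 0 → root; f(5) = 1; f(6) = 1; f(7) = 10; f(8) = 0 → root; f(9) = 3; f(10) = 0 → root.
Roots: {4, 8, 10}.

3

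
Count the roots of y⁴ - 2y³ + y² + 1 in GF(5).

Write P(y) = y⁴ - 2y³ + y² + 1.
Evaluate at each of the 5 elements of GF(5):
P(0) = 1; P(1) = 1; P(2) = 0 → root; P(3) = 2; P(4) = 0 → root.
Roots: {2, 4}.

2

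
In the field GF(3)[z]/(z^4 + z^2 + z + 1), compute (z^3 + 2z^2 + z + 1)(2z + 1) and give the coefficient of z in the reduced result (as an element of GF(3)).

1

Multiply in GF(3)[z]: (z^3 + 2z^2 + z + 1)·(2z + 1) = 2z^4 + 2z^3 + z^2 + 1.
Reduce using z^4 ≡ 2z^2 + 2z + 2 (mod z^4 + z^2 + z + 1).
Reduced: 2z^3 + 2z^2 + z + 2.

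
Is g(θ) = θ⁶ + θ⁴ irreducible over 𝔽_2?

Check for roots in 𝔽_2: g(0) = 0 → root; g(1) = 0 → root.
g(0) = 0, so (θ) divides g(θ); g is reducible.

No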